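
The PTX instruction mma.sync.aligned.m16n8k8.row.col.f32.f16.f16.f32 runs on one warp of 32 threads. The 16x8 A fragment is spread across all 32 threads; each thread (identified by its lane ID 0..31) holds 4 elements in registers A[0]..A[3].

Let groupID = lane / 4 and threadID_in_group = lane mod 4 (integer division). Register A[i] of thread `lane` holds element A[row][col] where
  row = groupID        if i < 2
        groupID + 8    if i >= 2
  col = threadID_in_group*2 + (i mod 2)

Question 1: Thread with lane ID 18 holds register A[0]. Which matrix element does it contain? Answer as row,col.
4,4

lane 18⇒18/4=4, 18 mod 4=2
i=0  r:4+0⇒4  c:2·2+0⇒4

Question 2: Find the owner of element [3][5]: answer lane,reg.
14,1

r=3→G=3,rhi=0  c=5→T=2,p=1
L=3*4+2=14  i=0*2+1=1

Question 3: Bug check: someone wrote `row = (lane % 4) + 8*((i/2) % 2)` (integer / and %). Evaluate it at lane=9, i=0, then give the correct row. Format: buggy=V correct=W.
buggy=1 correct=2

`(lane % 4) + 8*((i/2) % 2)`[9,0]->1
lane 9: g=2 (9/4), t=1 (9%4)
i=0: r=2+0=2, c=1*2+0=2
row: 1 vs 2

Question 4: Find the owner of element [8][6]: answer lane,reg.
r=8->g=0,rb=1  c=6->t=3,b0=0
L=0*4+3=3  i=1*2+0=2

3,2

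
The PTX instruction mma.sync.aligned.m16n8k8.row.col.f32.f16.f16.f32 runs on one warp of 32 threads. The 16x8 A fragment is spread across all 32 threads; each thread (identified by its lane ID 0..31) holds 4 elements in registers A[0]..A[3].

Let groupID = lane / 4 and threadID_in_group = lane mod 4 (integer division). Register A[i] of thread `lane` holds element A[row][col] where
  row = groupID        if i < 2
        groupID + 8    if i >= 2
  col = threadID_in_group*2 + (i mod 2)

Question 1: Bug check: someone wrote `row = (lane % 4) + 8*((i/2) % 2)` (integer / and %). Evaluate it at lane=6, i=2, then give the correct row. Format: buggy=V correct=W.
`(lane % 4) + 8*((i/2) % 2)`[6,2]->10
lane 6: gid=1 (6/4), tid=2 (6%4)
i=2: r=1+8=9, c=2*2+0=4
row: 10 vs 9

buggy=10 correct=9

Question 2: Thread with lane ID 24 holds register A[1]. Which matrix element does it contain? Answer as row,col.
L=24⇒gr=24>>2=6, th=24&3=0
[1]⇒row 6+0=6  col 0·2+1=1

6,1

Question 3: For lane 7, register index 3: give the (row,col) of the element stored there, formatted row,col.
L=7→G=7>>2=1, T=7&3=3
[3]→row 1+8=9  col 3·2+1=7

9,7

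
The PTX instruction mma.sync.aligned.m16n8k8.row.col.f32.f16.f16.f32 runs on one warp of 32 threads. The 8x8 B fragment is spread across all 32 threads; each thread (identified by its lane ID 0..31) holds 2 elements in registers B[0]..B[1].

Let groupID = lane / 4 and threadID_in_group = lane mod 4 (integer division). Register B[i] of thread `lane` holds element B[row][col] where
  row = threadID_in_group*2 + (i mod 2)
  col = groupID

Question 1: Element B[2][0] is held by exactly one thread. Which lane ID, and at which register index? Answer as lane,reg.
1,0

c=0→G=0  r=2→T=1,p=0
L=0*4+1=1  i=0=0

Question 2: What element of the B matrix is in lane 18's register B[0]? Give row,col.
4,4

lane 18: gid=4 (18/4), tid=2 (18%4)
i=0: r=2*2+0=4, c=gid=4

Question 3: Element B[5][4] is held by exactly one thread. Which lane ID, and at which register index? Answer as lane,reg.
18,1

c:4=>grp=4  r:5=>tig=2,lo=1
L=4*4+2=18  i=1=1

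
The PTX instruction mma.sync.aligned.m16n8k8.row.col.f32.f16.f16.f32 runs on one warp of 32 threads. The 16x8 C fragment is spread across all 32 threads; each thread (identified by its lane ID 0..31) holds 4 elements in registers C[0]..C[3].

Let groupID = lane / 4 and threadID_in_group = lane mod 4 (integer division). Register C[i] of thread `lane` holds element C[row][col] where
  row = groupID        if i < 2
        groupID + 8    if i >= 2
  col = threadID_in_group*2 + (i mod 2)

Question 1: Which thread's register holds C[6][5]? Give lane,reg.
26,1

r:6=>grp=6,rB=0  c:5=>tig=2,lo=1
L=6*4+2=26  i=0*2+1=1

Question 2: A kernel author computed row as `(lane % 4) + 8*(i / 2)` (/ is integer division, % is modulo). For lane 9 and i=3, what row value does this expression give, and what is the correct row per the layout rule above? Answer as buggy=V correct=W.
`(lane % 4) + 8*(i / 2)`[9,3]=>9
lane 9: grp=2 (9/4), tig=1 (9%4)
i=3: r=2+8=10, c=1*2+1=3
row: 9 vs 10

buggy=9 correct=10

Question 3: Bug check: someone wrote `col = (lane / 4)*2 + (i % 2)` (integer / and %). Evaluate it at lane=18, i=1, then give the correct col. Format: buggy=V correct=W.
buggy=9 correct=5

`(lane / 4)*2 + (i % 2)`[18,1]→9
lane 18→18/4=4, 18 mod 4=2
i=1  r:4+0→4  c:2·2+1→5
col: 9 vs 5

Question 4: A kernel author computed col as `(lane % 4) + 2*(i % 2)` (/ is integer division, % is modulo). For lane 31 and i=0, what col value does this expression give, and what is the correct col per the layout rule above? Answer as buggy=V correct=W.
buggy=3 correct=6

`(lane % 4) + 2*(i % 2)`[31,0]⇒3
L=31⇒gr=31>>2=7, th=31&3=3
[0]⇒row 7+0=7  col 3·2+0=6
col: 3 vs 6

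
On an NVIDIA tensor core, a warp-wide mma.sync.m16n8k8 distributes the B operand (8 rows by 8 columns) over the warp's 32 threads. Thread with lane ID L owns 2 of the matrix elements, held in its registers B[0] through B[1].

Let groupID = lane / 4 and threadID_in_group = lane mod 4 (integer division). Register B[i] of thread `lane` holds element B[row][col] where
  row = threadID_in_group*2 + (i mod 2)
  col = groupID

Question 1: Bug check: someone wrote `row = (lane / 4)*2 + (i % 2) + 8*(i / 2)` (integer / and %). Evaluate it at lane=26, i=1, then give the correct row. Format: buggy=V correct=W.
buggy=13 correct=5

`(lane / 4)*2 + (i % 2) + 8*(i / 2)`[26,1]⇒13
lane 26⇒26/4=6, 26 mod 4=2
i=1  r:2·2+1⇒5  c:6
row: 13 vs 5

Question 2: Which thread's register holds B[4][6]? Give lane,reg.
26,0

c=6→G=6  r=4→T=2,p=0
L=6*4+2=26  i=0=0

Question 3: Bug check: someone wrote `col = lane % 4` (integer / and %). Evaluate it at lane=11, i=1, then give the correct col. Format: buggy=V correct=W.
`lane % 4`[11,1]->3
L=11->g=11>>2=2, t=11&3=3
[1]->row 3·2+1=7  col g=2
col: 3 vs 2

buggy=3 correct=2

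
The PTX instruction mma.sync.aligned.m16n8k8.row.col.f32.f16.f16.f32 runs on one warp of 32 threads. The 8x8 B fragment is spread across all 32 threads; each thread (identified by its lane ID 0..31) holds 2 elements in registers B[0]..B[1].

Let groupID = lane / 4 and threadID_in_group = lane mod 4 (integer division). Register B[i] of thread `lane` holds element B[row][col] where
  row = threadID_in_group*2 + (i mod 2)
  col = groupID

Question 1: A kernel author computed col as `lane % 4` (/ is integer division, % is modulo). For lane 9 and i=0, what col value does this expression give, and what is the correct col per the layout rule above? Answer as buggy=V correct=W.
`lane % 4`[9,0]→1
lane 9→9/4=2, 9 mod 4=1
i=0  r:2·1+0→2  c:2
col: 1 vs 2

buggy=1 correct=2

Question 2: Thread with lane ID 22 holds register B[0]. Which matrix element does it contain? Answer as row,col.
4,5

22: gid=5,tid=2
[0] (2*2+0,5) = (4,5)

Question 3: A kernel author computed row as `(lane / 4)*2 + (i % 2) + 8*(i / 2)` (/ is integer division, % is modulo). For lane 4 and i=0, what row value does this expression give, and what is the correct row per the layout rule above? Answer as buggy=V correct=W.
`(lane / 4)*2 + (i % 2) + 8*(i / 2)`[4,0]⇒2
lane 4: gr=1 (4/4), th=0 (4%4)
i=0: r=0*2+0=0, c=gr=1
row: 2 vs 0

buggy=2 correct=0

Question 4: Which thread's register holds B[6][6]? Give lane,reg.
27,0

c:6=>grp=6  r:6=>tig=3,lo=0
L=6*4+3=27  i=0=0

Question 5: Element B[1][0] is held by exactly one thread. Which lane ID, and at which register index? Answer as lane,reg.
0,1

c: 0->gid=0  r: 1->tid=0,i&1=1
L=0*4+0=0  i=1=1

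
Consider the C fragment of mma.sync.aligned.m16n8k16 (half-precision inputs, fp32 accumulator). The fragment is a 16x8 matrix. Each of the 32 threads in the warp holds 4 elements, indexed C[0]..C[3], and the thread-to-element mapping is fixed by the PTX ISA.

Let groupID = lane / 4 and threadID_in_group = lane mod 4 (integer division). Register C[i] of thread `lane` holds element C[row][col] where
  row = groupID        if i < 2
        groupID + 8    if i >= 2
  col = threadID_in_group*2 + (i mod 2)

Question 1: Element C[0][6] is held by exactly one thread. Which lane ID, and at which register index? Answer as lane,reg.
r: 0->gid=0,r8=0  c: 6->tid=3,i&1=0
L=0*4+3=3  i=0*2+0=0

3,0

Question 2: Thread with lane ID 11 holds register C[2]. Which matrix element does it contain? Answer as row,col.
11: grp=2,tig=3
[2] (2+8,3*2+0) = (10,6)

10,6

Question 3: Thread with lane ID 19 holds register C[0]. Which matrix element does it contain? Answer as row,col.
4,6

19: gr=4,th=3
[0] (4+0,3*2+0) = (4,6)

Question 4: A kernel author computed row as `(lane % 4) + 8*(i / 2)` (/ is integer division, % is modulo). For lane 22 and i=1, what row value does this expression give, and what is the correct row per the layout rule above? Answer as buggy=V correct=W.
buggy=2 correct=5

`(lane % 4) + 8*(i / 2)`[22,1]->2
lane 22->22/4=5, 22 mod 4=2
i=1  r:5+0->5  c:2·2+1->5
row: 2 vs 5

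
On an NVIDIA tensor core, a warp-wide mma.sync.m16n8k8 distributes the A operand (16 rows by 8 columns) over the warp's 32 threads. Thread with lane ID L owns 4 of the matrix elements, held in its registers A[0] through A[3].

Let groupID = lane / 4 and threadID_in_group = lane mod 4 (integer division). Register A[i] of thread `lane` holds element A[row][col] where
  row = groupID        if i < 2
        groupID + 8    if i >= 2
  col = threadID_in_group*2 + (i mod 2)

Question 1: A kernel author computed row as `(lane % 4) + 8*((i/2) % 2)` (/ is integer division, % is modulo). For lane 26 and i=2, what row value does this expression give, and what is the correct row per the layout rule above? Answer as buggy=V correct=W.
buggy=10 correct=14

`(lane % 4) + 8*((i/2) % 2)`[26,2]->10
L=26->g=26>>2=6, t=26&3=2
[2]->row 6+8=14  col 2·2+0=4
row: 10 vs 14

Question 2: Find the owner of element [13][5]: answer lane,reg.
r=13->g=5,rb=1  c=5->t=2,b0=1
L=5*4+2=22  i=1*2+1=3

22,3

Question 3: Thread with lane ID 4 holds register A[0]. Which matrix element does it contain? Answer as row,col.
L=4=>grp=4>>2=1, tig=4&3=0
[0]=>row 1+0=1  col 0·2+0=0

1,0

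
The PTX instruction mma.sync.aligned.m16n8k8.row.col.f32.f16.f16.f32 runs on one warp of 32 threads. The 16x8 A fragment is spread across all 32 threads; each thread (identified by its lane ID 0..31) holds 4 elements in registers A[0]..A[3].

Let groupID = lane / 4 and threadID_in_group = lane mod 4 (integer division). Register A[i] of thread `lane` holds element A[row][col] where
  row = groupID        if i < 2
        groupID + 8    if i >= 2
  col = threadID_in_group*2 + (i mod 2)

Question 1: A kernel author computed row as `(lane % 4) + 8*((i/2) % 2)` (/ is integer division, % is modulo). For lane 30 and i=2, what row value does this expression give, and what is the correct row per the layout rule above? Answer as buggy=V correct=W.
`(lane % 4) + 8*((i/2) % 2)`[30,2]→10
lane 30: G=7 (30/4), T=2 (30%4)
i=2: r=7+8=15, c=2*2+0=4
row: 10 vs 15

buggy=10 correct=15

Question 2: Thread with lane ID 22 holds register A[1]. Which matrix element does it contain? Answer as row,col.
22: g=5,t=2
[1] (5+0,2*2+1) = (5,5)

5,5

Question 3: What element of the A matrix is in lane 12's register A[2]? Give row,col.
11,0

lane 12->12/4=3, 12 mod 4=0
i=2  r:3+8->11  c:2·0+0->0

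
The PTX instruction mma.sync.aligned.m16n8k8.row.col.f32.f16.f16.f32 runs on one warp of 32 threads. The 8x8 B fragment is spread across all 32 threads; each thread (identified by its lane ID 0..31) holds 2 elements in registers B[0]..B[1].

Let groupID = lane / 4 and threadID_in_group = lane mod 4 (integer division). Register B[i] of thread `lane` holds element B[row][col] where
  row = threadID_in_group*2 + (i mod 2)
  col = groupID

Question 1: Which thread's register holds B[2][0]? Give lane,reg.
c=0->g=0  r=2->t=1,b0=0
L=0*4+1=1  i=0=0

1,0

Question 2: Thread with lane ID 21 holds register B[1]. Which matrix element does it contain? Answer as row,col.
L=21=>grp=21>>2=5, tig=21&3=1
[1]=>row 1·2+1=3  col grp=5

3,5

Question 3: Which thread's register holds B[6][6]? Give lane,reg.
c:6=>grp=6  r:6=>tig=3,lo=0
L=6*4+3=27  i=0=0

27,0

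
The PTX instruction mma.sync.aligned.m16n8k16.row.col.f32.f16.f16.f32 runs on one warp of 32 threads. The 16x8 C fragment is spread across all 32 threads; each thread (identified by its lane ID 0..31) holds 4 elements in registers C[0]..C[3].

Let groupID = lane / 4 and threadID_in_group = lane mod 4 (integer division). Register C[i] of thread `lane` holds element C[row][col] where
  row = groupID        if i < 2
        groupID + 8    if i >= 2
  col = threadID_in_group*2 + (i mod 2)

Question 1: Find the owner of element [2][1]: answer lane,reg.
r: 2->gid=2,r8=0  c: 1->tid=0,i&1=1
L=2*4+0=8  i=0*2+1=1

8,1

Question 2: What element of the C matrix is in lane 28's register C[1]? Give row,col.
7,1

L=28=>grp=28>>2=7, tig=28&3=0
[1]=>row 7+0=7  col 0·2+1=1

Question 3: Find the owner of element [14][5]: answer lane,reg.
r:14=>grp=6,rB=1  c:5=>tig=2,lo=1
L=6*4+2=26  i=1*2+1=3

26,3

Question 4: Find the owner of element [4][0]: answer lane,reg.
r=4⇒gr=4,Rb=0  c=0⇒th=0,odd=0
L=4*4+0=16  i=0*2+0=0

16,0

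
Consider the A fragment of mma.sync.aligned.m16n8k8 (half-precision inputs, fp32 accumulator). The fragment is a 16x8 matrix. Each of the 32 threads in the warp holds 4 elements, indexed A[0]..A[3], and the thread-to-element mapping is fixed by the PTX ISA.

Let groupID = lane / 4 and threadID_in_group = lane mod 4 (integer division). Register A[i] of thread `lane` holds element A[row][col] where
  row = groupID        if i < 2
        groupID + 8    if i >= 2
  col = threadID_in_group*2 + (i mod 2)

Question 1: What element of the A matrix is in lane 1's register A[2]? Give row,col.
8,2

lane 1->1/4=0, 1 mod 4=1
i=2  r:0+8->8  c:2·1+0->2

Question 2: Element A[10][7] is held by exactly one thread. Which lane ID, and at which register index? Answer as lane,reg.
11,3

r=10→G=2,rhi=1  c=7→T=3,p=1
L=2*4+3=11  i=1*2+1=3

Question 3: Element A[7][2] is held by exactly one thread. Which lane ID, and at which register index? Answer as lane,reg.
29,0

r=7->g=7,rb=0  c=2->t=1,b0=0
L=7*4+1=29  i=0*2+0=0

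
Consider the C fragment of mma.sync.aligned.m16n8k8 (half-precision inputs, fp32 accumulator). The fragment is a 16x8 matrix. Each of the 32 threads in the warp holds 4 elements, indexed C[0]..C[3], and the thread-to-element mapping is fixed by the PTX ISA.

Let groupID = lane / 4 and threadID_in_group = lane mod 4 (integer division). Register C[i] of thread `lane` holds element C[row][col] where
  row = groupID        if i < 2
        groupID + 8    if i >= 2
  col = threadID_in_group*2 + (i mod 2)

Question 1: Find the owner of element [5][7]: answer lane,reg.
r=5→G=5,rhi=0  c=7→T=3,p=1
L=5*4+3=23  i=0*2+1=1

23,1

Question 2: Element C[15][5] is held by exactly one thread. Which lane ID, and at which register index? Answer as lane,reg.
r: 15->gid=7,r8=1  c: 5->tid=2,i&1=1
L=7*4+2=30  i=1*2+1=3

30,3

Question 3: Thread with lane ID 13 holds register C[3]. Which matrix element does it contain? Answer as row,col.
13: gr=3,th=1
[3] (3+8,1*2+1) = (11,3)

11,3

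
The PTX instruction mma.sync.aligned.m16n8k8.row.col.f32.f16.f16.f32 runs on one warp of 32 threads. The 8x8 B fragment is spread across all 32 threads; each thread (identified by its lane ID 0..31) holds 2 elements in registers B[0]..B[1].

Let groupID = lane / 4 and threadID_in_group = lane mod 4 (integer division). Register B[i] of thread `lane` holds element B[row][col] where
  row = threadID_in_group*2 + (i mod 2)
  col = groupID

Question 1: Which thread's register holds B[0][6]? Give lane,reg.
c=6⇒gr=6  r=0⇒th=0,odd=0
L=6*4+0=24  i=0=0

24,0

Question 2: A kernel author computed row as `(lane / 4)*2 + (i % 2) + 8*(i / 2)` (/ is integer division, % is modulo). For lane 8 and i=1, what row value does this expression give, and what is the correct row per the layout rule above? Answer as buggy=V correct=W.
`(lane / 4)*2 + (i % 2) + 8*(i / 2)`[8,1]=>5
8: grp=2,tig=0
[1] (0*2+1,2) = (1,2)
row: 5 vs 1

buggy=5 correct=1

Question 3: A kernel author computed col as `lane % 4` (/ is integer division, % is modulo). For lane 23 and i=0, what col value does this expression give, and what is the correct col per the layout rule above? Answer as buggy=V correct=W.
buggy=3 correct=5

`lane % 4`[23,0]⇒3
lane 23: gr=5 (23/4), th=3 (23%4)
i=0: r=3*2+0=6, c=gr=5
col: 3 vs 5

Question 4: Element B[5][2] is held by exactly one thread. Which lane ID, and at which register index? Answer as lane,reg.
10,1

c=2→G=2  r=5→T=2,p=1
L=2*4+2=10  i=1=1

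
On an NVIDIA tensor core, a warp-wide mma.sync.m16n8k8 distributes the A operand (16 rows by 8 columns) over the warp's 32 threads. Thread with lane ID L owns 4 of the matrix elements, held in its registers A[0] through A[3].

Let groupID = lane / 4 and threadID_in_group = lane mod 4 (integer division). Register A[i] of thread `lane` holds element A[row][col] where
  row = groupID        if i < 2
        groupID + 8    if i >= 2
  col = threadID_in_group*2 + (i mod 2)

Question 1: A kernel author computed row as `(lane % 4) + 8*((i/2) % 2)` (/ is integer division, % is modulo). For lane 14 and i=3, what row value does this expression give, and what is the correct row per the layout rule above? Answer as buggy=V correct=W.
`(lane % 4) + 8*((i/2) % 2)`[14,3]⇒10
14: gr=3,th=2
[3] (3+8,2*2+1) = (11,5)
row: 10 vs 11

buggy=10 correct=11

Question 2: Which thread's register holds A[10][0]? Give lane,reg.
8,2

r=10→G=2,rhi=1  c=0→T=0,p=0
L=2*4+0=8  i=1*2+0=2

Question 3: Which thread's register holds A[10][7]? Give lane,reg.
11,3

r=10⇒gr=2,Rb=1  c=7⇒th=3,odd=1
L=2*4+3=11  i=1*2+1=3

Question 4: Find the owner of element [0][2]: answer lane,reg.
1,0

r=0->g=0,rb=0  c=2->t=1,b0=0
L=0*4+1=1  i=0*2+0=0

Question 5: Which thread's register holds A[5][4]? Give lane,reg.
r=5->g=5,rb=0  c=4->t=2,b0=0
L=5*4+2=22  i=0*2+0=0

22,0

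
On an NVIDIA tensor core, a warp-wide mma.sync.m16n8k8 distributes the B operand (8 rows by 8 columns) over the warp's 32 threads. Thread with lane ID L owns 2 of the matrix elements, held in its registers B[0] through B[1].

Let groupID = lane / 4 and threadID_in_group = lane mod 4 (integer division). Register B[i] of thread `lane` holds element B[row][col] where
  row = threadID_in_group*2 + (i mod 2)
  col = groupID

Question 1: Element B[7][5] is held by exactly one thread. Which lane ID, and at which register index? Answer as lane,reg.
c:5=>grp=5  r:7=>tig=3,lo=1
L=5*4+3=23  i=1=1

23,1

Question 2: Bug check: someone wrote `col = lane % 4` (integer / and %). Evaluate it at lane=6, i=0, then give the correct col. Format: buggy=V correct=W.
buggy=2 correct=1

`lane % 4`[6,0]->2
lane 6: g=1 (6/4), t=2 (6%4)
i=0: r=2*2+0=4, c=g=1
col: 2 vs 1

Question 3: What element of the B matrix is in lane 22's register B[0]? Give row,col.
4,5

L=22→G=22>>2=5, T=22&3=2
[0]→row 2·2+0=4  col G=5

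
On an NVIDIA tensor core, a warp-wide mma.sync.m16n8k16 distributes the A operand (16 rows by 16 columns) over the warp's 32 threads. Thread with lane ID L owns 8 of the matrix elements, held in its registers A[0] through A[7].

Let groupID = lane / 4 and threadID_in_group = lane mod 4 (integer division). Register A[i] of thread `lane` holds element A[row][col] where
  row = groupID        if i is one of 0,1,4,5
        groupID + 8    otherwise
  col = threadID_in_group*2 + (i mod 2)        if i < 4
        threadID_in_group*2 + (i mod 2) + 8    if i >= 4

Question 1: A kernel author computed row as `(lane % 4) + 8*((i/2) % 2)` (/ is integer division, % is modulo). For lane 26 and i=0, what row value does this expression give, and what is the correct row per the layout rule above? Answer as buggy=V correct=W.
`(lane % 4) + 8*((i/2) % 2)`[26,0]=>2
L=26=>grp=26>>2=6, tig=26&3=2
[0]=>row 6+0=6  col 2·2+0+0=4
row: 2 vs 6

buggy=2 correct=6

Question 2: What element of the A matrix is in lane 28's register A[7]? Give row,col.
lane 28: grp=7 (28/4), tig=0 (28%4)
i=7: r=7+8=15, c=0*2+1+8=9

15,9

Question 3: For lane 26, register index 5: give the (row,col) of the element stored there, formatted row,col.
26: gr=6,th=2
[5] (6+0,2*2+1+8) = (6,13)

6,13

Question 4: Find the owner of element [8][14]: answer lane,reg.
r:8=>grp=0,rB=1  c:14=>cB=1,tig=3,lo=0
L=0*4+3=3  i=1*4+1*2+0=6

3,6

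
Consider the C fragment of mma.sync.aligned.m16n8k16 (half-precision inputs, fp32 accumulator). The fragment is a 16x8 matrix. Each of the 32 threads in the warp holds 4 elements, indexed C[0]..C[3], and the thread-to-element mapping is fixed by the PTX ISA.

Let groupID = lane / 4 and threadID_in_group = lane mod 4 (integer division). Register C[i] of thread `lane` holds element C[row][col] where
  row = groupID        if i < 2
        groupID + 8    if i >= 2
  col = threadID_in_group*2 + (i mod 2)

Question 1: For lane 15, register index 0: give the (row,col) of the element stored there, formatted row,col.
3,6

15: gr=3,th=3
[0] (3+0,3*2+0) = (3,6)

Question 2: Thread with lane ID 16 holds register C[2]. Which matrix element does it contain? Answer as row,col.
L=16->gid=16>>2=4, tid=16&3=0
[2]->row 4+8=12  col 0·2+0=0

12,0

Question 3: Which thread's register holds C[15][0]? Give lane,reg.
28,2

r: 15->gid=7,r8=1  c: 0->tid=0,i&1=0
L=7*4+0=28  i=1*2+0=2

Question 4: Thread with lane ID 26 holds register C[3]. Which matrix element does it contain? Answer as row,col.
14,5

lane 26: grp=6 (26/4), tig=2 (26%4)
i=3: r=6+8=14, c=2*2+1=5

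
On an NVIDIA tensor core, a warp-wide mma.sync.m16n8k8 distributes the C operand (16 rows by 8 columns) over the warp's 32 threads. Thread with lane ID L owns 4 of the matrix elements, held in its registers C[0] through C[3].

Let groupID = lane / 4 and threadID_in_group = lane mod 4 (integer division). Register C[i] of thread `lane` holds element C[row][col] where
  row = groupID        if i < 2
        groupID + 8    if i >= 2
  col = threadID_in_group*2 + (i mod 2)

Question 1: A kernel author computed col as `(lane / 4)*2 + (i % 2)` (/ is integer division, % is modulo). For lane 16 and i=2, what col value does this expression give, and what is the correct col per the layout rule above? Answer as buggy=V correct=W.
`(lane / 4)*2 + (i % 2)`[16,2]->8
lane 16->16/4=4, 16 mod 4=0
i=2  r:4+8->12  c:2·0+0->0
col: 8 vs 0

buggy=8 correct=0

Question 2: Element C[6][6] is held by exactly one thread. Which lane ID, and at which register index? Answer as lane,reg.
27,0

r=6→G=6,rhi=0  c=6→T=3,p=0
L=6*4+3=27  i=0*2+0=0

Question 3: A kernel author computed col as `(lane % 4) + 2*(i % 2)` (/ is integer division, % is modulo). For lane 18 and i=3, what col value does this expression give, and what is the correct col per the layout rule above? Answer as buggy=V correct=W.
`(lane % 4) + 2*(i % 2)`[18,3]->4
lane 18->18/4=4, 18 mod 4=2
i=3  r:4+8->12  c:2·2+1->5
col: 4 vs 5

buggy=4 correct=5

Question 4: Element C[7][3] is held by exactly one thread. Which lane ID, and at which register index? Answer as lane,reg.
29,1

r=7->g=7,rb=0  c=3->t=1,b0=1
L=7*4+1=29  i=0*2+1=1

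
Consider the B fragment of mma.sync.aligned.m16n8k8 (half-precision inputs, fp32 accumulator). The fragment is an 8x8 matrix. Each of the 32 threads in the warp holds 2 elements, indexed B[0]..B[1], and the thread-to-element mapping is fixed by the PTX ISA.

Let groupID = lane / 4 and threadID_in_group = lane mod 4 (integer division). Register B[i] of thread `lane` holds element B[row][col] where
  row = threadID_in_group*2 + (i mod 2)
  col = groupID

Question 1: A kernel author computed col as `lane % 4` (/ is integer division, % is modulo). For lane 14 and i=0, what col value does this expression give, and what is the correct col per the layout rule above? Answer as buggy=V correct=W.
`lane % 4`[14,0]->2
L=14->g=14>>2=3, t=14&3=2
[0]->row 2·2+0=4  col g=3
col: 2 vs 3

buggy=2 correct=3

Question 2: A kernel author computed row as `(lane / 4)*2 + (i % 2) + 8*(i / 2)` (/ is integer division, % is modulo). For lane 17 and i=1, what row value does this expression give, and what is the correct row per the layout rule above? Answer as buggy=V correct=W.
`(lane / 4)*2 + (i % 2) + 8*(i / 2)`[17,1]=>9
lane 17: grp=4 (17/4), tig=1 (17%4)
i=1: r=1*2+1=3, c=grp=4
row: 9 vs 3

buggy=9 correct=3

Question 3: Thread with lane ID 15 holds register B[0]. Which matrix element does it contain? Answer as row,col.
6,3

L=15⇒gr=15>>2=3, th=15&3=3
[0]⇒row 3·2+0=6  col gr=3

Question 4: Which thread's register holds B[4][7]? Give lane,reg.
30,0

c=7⇒gr=7  r=4⇒th=2,odd=0
L=7*4+2=30  i=0=0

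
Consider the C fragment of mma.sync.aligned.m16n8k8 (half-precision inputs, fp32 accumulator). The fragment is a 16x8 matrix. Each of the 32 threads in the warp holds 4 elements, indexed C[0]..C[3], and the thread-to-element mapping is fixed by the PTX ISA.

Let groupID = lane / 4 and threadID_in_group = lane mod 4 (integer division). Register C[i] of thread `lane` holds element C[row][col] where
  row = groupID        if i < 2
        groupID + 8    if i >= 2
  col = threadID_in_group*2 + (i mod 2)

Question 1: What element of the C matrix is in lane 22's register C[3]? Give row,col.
13,5

lane 22=>22/4=5, 22 mod 4=2
i=3  r:5+8=>13  c:2·2+1=>5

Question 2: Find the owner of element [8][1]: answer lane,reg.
0,3

r:8=>grp=0,rB=1  c:1=>tig=0,lo=1
L=0*4+0=0  i=1*2+1=3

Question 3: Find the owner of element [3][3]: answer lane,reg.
13,1

r:3=>grp=3,rB=0  c:3=>tig=1,lo=1
L=3*4+1=13  i=0*2+1=1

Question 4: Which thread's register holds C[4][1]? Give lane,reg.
r=4⇒gr=4,Rb=0  c=1⇒th=0,odd=1
L=4*4+0=16  i=0*2+1=1

16,1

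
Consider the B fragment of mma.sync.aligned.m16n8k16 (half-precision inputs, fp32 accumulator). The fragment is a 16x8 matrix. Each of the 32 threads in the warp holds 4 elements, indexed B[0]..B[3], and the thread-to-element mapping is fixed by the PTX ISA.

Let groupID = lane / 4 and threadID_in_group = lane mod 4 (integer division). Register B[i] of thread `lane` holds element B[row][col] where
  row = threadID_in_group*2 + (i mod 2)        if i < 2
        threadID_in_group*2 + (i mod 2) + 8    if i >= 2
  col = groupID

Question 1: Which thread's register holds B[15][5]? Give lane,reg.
23,3

c:5=>grp=5  r:15=>rB=1,tig=3,lo=1
L=5*4+3=23  i=1*2+1=3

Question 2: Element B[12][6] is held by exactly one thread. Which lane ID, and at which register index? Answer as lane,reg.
c=6⇒gr=6  r=12⇒Rb=1,th=2,odd=0
L=6*4+2=26  i=1*2+0=2

26,2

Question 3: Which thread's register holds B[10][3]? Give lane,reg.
13,2

c=3⇒gr=3  r=10⇒Rb=1,th=1,odd=0
L=3*4+1=13  i=1*2+0=2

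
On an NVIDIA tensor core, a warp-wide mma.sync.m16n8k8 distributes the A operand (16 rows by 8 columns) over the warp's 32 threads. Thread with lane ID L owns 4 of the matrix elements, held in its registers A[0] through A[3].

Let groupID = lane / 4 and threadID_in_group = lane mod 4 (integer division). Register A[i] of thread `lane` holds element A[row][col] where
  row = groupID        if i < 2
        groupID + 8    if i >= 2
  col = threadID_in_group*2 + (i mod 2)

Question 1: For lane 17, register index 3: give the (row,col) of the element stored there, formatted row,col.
12,3

lane 17->17/4=4, 17 mod 4=1
i=3  r:4+8->12  c:2·1+1->3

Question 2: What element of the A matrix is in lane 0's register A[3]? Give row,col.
lane 0⇒0/4=0, 0 mod 4=0
i=3  r:0+8⇒8  c:2·0+1⇒1

8,1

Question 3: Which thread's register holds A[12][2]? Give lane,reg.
r: 12->gid=4,r8=1  c: 2->tid=1,i&1=0
L=4*4+1=17  i=1*2+0=2

17,2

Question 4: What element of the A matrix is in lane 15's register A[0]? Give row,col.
L=15→G=15>>2=3, T=15&3=3
[0]→row 3+0=3  col 3·2+0=6

3,6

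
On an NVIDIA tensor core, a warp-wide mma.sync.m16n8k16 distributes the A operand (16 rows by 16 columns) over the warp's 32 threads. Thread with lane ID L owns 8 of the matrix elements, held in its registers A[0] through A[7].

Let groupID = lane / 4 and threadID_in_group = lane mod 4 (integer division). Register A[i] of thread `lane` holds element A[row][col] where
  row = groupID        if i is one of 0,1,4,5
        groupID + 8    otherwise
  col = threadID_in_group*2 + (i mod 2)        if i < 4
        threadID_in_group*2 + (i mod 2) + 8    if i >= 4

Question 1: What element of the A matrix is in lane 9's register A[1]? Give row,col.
lane 9: g=2 (9/4), t=1 (9%4)
i=1: r=2+0=2, c=1*2+1+0=3

2,3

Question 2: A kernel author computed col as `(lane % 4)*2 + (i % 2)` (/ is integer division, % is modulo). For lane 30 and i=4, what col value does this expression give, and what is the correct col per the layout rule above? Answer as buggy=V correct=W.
`(lane % 4)*2 + (i % 2)`[30,4]->4
lane 30->30/4=7, 30 mod 4=2
i=4  r:7+0->7  c:2·2+0+8->12
col: 4 vs 12

buggy=4 correct=12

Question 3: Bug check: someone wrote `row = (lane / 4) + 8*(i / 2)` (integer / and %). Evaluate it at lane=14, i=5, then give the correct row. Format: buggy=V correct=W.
`(lane / 4) + 8*(i / 2)`[14,5]->19
lane 14: g=3 (14/4), t=2 (14%4)
i=5: r=3+0=3, c=2*2+1+8=13
row: 19 vs 3

buggy=19 correct=3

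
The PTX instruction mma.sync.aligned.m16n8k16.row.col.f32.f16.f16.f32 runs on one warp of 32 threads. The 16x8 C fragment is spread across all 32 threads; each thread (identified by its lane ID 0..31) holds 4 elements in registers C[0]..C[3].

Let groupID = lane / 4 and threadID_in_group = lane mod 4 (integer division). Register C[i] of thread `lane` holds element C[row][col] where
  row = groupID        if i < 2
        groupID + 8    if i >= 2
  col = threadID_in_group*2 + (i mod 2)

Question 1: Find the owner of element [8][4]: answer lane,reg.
r: 8->gid=0,r8=1  c: 4->tid=2,i&1=0
L=0*4+2=2  i=1*2+0=2

2,2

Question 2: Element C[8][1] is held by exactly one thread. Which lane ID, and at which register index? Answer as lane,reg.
r:8=>grp=0,rB=1  c:1=>tig=0,lo=1
L=0*4+0=0  i=1*2+1=3

0,3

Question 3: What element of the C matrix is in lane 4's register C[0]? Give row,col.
1,0

lane 4⇒4/4=1, 4 mod 4=0
i=0  r:1+0⇒1  c:2·0+0⇒0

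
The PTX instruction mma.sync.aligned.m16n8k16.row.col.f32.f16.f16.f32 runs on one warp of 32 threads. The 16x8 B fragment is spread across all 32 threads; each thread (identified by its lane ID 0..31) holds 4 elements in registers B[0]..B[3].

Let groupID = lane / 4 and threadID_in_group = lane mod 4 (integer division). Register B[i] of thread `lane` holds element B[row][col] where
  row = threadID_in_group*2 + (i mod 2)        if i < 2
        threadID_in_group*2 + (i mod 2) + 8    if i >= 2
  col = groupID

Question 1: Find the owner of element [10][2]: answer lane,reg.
c=2→G=2  r=10→rhi=1,T=1,p=0
L=2*4+1=9  i=1*2+0=2

9,2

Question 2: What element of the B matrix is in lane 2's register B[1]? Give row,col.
5,0

L=2→G=2>>2=0, T=2&3=2
[1]→row 2·2+1+0=5  col G=0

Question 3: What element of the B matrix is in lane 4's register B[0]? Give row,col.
0,1

4: G=1,T=0
[0] (0*2+0+0,1) = (0,1)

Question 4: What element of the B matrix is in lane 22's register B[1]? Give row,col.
5,5

lane 22: gr=5 (22/4), th=2 (22%4)
i=1: r=2*2+1+0=5, c=gr=5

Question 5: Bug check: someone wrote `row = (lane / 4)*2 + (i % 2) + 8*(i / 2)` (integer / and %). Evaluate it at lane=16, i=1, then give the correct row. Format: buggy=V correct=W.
buggy=9 correct=1

`(lane / 4)*2 + (i % 2) + 8*(i / 2)`[16,1]->9
16: g=4,t=0
[1] (0*2+1+0,4) = (1,4)
row: 9 vs 1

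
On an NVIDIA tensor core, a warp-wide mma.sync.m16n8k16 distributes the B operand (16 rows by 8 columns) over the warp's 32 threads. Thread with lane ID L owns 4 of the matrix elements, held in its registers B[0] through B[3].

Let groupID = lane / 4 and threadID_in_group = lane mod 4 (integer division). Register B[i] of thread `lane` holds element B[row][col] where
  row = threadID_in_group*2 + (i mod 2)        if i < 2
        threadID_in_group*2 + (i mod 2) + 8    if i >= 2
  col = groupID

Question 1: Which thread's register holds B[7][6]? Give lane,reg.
27,1

c: 6->gid=6  r: 7->r8=0,tid=3,i&1=1
L=6*4+3=27  i=0*2+1=1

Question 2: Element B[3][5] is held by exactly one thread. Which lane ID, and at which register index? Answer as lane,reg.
21,1

c=5->g=5  r=3->rb=0,t=1,b0=1
L=5*4+1=21  i=0*2+1=1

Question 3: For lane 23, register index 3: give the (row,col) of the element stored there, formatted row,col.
23: g=5,t=3
[3] (3*2+1+8,5) = (15,5)

15,5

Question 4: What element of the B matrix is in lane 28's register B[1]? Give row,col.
1,7

L=28⇒gr=28>>2=7, th=28&3=0
[1]⇒row 0·2+1+0=1  col gr=7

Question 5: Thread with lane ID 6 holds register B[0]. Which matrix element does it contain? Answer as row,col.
4,1

lane 6⇒6/4=1, 6 mod 4=2
i=0  r:2·2+0+0⇒4  c:1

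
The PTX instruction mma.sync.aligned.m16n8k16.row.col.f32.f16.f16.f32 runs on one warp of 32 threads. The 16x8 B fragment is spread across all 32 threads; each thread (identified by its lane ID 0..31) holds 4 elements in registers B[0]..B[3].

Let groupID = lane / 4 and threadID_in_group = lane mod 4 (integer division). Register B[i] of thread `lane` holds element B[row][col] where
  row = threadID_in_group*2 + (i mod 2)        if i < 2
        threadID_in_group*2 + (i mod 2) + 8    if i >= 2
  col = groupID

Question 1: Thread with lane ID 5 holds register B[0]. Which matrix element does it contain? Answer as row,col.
2,1

5: grp=1,tig=1
[0] (1*2+0+0,1) = (2,1)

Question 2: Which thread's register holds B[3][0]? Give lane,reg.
1,1

c=0→G=0  r=3→rhi=0,T=1,p=1
L=0*4+1=1  i=0*2+1=1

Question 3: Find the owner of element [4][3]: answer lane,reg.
14,0

c=3->g=3  r=4->rb=0,t=2,b0=0
L=3*4+2=14  i=0*2+0=0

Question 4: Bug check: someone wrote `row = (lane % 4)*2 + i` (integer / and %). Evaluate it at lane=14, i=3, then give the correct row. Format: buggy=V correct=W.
`(lane % 4)*2 + i`[14,3]=>7
lane 14=>14/4=3, 14 mod 4=2
i=3  r:2·2+1+8=>13  c:3
row: 7 vs 13

buggy=7 correct=13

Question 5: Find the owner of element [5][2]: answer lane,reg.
10,1

c=2->g=2  r=5->rb=0,t=2,b0=1
L=2*4+2=10  i=0*2+1=1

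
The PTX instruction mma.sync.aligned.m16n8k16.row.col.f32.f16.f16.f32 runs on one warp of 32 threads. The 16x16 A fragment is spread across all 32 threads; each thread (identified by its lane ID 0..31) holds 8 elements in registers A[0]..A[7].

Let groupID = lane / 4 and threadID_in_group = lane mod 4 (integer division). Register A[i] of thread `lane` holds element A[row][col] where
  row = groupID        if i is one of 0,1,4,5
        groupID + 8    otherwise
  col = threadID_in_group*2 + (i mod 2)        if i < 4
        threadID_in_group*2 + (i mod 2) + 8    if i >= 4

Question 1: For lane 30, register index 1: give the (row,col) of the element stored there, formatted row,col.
7,5

30: gr=7,th=2
[1] (7+0,2*2+1+0) = (7,5)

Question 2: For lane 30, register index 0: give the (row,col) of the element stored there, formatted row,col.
7,4

30: gid=7,tid=2
[0] (7+0,2*2+0+0) = (7,4)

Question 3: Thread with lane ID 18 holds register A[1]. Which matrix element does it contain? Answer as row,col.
4,5

lane 18=>18/4=4, 18 mod 4=2
i=1  r:4+0=>4  c:2·2+1+0=>5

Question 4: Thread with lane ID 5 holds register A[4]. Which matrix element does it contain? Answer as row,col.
L=5⇒gr=5>>2=1, th=5&3=1
[4]⇒row 1+0=1  col 1·2+0+8=10

1,10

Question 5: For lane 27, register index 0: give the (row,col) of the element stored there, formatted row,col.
L=27⇒gr=27>>2=6, th=27&3=3
[0]⇒row 6+0=6  col 3·2+0+0=6

6,6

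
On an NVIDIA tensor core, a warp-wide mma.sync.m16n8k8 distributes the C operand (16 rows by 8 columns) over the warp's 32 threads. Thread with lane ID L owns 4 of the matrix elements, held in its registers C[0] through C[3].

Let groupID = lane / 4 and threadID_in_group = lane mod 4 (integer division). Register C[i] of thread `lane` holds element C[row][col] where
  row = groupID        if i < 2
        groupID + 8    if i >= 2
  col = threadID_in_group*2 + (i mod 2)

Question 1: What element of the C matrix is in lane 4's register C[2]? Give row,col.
L=4->g=4>>2=1, t=4&3=0
[2]->row 1+8=9  col 0·2+0=0

9,0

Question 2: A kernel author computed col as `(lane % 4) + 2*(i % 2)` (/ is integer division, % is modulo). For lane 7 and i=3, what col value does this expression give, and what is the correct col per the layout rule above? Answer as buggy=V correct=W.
buggy=5 correct=7

`(lane % 4) + 2*(i % 2)`[7,3]->5
lane 7->7/4=1, 7 mod 4=3
i=3  r:1+8->9  c:2·3+1->7
col: 5 vs 7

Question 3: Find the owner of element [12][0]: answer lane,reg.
16,2

r=12->g=4,rb=1  c=0->t=0,b0=0
L=4*4+0=16  i=1*2+0=2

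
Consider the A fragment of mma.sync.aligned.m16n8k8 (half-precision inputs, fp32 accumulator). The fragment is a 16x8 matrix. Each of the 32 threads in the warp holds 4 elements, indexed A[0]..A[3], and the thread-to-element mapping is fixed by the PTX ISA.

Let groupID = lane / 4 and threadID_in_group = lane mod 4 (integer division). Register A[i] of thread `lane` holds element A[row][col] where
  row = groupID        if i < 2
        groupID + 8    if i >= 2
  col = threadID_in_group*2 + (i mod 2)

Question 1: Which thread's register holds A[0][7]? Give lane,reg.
r=0->g=0,rb=0  c=7->t=3,b0=1
L=0*4+3=3  i=0*2+1=1

3,1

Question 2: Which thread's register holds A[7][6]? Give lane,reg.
31,0

r=7⇒gr=7,Rb=0  c=6⇒th=3,odd=0
L=7*4+3=31  i=0*2+0=0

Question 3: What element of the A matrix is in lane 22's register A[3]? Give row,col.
13,5

lane 22⇒22/4=5, 22 mod 4=2
i=3  r:5+8⇒13  c:2·2+1⇒5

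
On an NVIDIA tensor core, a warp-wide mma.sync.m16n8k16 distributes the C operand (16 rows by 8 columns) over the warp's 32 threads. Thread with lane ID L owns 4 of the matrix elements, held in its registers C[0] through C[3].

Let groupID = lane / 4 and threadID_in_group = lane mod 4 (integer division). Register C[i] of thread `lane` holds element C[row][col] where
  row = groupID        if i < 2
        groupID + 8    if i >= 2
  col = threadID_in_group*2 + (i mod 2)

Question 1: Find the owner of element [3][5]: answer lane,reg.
14,1

r: 3->gid=3,r8=0  c: 5->tid=2,i&1=1
L=3*4+2=14  i=0*2+1=1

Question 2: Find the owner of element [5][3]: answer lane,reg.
r=5⇒gr=5,Rb=0  c=3⇒th=1,odd=1
L=5*4+1=21  i=0*2+1=1

21,1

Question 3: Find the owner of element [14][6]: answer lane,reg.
r=14→G=6,rhi=1  c=6→T=3,p=0
L=6*4+3=27  i=1*2+0=2

27,2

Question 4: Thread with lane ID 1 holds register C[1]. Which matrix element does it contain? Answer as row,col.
0,3

lane 1: G=0 (1/4), T=1 (1%4)
i=1: r=0+0=0, c=1*2+1=3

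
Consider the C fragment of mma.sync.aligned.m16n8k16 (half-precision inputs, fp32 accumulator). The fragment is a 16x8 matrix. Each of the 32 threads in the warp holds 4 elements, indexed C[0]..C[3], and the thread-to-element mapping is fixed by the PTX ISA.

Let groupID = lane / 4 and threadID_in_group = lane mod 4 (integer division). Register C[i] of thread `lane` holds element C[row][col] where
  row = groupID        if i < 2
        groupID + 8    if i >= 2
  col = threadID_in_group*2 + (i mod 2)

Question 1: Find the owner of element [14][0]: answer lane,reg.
r=14→G=6,rhi=1  c=0→T=0,p=0
L=6*4+0=24  i=1*2+0=2

24,2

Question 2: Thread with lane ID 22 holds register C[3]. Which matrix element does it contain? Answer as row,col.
13,5

lane 22: G=5 (22/4), T=2 (22%4)
i=3: r=5+8=13, c=2*2+1=5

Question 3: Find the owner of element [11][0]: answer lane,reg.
r: 11->gid=3,r8=1  c: 0->tid=0,i&1=0
L=3*4+0=12  i=1*2+0=2

12,2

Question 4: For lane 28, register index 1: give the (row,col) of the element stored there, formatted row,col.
7,1

lane 28->28/4=7, 28 mod 4=0
i=1  r:7+0->7  c:2·0+1->1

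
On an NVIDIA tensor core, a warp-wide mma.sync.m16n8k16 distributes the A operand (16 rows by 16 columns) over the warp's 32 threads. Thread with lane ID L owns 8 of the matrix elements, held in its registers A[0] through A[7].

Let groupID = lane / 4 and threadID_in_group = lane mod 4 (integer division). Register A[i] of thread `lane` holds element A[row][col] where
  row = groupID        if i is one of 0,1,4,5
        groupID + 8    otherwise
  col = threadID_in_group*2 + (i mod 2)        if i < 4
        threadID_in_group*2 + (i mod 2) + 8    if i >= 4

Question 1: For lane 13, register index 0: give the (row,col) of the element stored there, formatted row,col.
3,2

lane 13⇒13/4=3, 13 mod 4=1
i=0  r:3+0⇒3  c:2·1+0+0⇒2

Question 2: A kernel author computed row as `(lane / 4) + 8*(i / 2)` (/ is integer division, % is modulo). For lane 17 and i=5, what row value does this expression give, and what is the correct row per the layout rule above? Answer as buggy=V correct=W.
buggy=20 correct=4

`(lane / 4) + 8*(i / 2)`[17,5]⇒20
lane 17: gr=4 (17/4), th=1 (17%4)
i=5: r=4+0=4, c=1*2+1+8=11
row: 20 vs 4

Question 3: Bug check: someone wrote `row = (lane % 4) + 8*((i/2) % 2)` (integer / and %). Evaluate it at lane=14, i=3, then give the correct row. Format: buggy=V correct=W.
buggy=10 correct=11

`(lane % 4) + 8*((i/2) % 2)`[14,3]⇒10
14: gr=3,th=2
[3] (3+8,2*2+1+0) = (11,5)
row: 10 vs 11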